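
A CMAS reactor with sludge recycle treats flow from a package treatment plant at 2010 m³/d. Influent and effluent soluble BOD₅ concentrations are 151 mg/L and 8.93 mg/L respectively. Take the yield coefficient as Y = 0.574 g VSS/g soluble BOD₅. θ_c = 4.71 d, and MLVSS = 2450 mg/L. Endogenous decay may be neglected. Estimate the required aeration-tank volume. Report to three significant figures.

V ≈ 315 m³

V·X = Y·Q·ΔS·θ_c gives V = 0.574 × 2010 × (151 − 8.93) × 4.71 / 2450 = 315.1 m³.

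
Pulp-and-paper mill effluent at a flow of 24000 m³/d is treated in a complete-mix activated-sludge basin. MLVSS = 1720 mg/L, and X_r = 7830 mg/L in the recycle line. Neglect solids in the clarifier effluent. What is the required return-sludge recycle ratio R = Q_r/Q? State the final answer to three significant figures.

R ≈ 0.282

Solids balance on the clarifier gives (1+R)X = R·X_r, so R = X/(X_r − X) = 1720 / (7830 − 1720) = 0.2815.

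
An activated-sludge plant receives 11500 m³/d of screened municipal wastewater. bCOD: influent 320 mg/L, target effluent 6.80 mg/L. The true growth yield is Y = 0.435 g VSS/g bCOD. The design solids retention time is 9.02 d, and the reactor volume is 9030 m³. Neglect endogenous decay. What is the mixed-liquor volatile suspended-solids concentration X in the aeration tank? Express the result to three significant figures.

X = Y·Q·ΔS·θ_c / V = 0.435 × 11500 × (320 − 6.80) × 9.02 / 9030 = 1565 mg/L.

X ≈ 1570 mg/L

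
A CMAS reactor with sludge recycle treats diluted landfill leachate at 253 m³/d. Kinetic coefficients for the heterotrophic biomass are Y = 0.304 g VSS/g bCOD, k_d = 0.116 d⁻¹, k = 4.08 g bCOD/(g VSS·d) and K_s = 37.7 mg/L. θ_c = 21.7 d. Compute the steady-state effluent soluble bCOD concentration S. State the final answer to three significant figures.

For a completely mixed reactor with recycle the Lawrence–McCarty relation gives S = K_s·(1 + k_d·θ_c) / [θ_c·(Y·k − k_d) − 1] = 37.7 × (1 + 0.116 × 21.7) / [21.7 × (0.304 × 4.08 − 0.116) − 1] = 132.6 / 23.40 = 5.667 mg/L.

S ≈ 5.67 mg/L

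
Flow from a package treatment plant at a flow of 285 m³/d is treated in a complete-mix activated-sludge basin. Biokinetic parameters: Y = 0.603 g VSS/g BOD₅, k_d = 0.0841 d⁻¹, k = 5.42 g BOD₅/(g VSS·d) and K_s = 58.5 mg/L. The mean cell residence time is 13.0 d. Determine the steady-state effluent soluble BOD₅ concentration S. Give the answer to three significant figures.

From the Monod/SRT balance for a CMAS, S = K_s·(1+k_d θ_c)/[θ_c·(Y k − k_d) − 1] = 58.5 × (1 + 0.0841 × 13.0) / [13.0 × (0.603 × 5.42 − 0.0841) − 1] = 122.5 / 40.39 = 3.032 mg/L.

S ≈ 3.03 mg/L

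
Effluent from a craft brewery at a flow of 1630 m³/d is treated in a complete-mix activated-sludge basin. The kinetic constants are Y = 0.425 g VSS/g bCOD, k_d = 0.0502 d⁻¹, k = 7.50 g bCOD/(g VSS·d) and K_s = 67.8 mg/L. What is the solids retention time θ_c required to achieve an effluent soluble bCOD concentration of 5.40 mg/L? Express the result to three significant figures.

θ_c ≈ 5.41 d

From 1/θ_c = Y·k·S/(K_s + S) − k_d: Y·k·S/(K_s+S) = 0.425 × 7.50 × 5.40 / (67.8 + 5.40) = 0.2351 d⁻¹.
θ_c = 1/(μ − k_d) = 1/(0.2351 − 0.0502) = 1/0.1849 = 5.407 d.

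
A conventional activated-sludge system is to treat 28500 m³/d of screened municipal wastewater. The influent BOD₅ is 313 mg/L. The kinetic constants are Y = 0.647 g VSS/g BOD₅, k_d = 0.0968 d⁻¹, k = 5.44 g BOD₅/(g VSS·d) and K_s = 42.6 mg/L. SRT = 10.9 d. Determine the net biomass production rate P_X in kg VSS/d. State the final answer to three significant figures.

From the Monod/SRT balance for a CMAS, S = K_s·(1+k_d θ_c)/[θ_c·(Y k − k_d) − 1] = 42.6 × (1 + 0.0968 × 10.9) / [10.9 × (0.647 × 5.44 − 0.0968) − 1] = 87.55 / 36.31 = 2.411 mg/L.
Observed yield with endogenous decay: Y_obs = Y / (1 + k_d·θ_c) = 0.647 / (1 + 0.0968 × 10.9) = 0.647 / 2.055 = 0.3148 g VSS/g BOD₅.
ΔS = 313 − 2.41 = 310.6 mg/L, so the substrate removal rate is 28500 × 310.6/1000 = 8852 kg BOD₅/d.
Biomass produced: P_X = Y_obs·Q·ΔS = 0.3148 × 8852 ≈ 2787 kg VSS/d.

P_X ≈ 2790 kg VSS/d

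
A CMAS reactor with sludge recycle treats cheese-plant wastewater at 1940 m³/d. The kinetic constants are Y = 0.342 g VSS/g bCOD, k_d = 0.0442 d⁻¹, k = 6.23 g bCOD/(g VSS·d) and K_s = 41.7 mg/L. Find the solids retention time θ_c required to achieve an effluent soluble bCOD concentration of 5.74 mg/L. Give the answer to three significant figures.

Specific growth rate at S = 5.74 mg/L: μ = YkS/(K_s+S) = 0.342·6.23·5.74/(41.7+5.74) = 0.2578 d⁻¹.
1/θ_c = 0.2578 − 0.0442 = 0.2136 d⁻¹, so θ_c = 4.682 d.

θ_c ≈ 4.68 d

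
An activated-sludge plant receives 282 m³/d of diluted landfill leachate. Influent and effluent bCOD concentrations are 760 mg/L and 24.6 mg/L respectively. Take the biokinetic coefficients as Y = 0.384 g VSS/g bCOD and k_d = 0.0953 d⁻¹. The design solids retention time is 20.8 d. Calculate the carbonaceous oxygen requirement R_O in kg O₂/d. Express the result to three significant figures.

The observed yield is Y_obs = Y/(1 + k_d·θ_c) = 0.384 / (1 + 0.0953 × 20.8) = 0.384 / 2.982 = 0.1288 g VSS per g bCOD removed.
Substrate removed = Q·(S₀ − S) = 282 m³/d × (760 − 24.6) g/m³ = 2.07×10^5 g/d = 207.4 kg/d.
Net sludge production P_X = 0.1288 × 207.4 = 26.70 kg VSS/d.
R_O = Q·(S₀ − S) − 1.42·P_X = 207.4 − 1.42 × 26.70 = 169.5 kg O₂/d.

R_O ≈ 169 kg O₂/d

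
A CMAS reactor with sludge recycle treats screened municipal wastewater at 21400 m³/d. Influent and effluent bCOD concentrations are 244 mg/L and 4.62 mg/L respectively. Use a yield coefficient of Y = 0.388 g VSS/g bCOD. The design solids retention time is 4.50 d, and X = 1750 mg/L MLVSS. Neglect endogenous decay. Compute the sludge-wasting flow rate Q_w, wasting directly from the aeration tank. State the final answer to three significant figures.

Q_w ≈ 1140 m³/d

Biomass mass balance (decay neglected): V·X = Y·Q·(S₀ − S)·θ_c, so V = 0.388 × 21400 × (244 − 4.62) × 4.50 / 1750 = 5111 m³.
For wasting at MLVSS concentration, Q_w = V/θ_c = 5111/4.50 = 1136 m³/d.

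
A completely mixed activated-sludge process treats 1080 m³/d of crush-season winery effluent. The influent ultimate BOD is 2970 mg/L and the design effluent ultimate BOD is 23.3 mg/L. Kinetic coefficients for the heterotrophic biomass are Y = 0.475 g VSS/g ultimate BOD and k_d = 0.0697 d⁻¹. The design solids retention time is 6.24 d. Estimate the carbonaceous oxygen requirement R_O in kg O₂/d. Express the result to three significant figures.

R_O ≈ 1690 kg O₂/d

Y_obs = Y / (1 + k_d θ_c) = 0.475 / (1 + 0.0697 × 6.24) = 0.475 / 1.435 = 0.3310.
Q·(S₀ − S) = 1080 × (2970 − 23.3) × 10⁻³ = 3182 kg/d removed.
Net sludge production P_X = 0.3310 × 3182 = 1053 kg VSS/d.
Carbonaceous O₂ demand = substrate oxidised − cell-mass equivalent = 3182 − 1.42 × 1053 = 1687 kg O₂/d.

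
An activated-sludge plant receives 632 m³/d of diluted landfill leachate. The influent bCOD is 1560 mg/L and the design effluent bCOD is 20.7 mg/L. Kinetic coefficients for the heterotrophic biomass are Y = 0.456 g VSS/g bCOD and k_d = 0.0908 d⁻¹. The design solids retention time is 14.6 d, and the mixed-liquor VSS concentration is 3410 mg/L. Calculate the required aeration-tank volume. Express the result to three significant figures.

Steady-state biomass mass balance: V·X·(1 + k_d·θ_c) = Y·Q·(S₀ − S)·θ_c, so V = 0.456 × 632 × (1560 − 20.7) × 14.6 / [3410 × (1 + 0.0908 × 14.6)] = 6.48×10^6 / 7931 = 816.7 m³.

V ≈ 817 m³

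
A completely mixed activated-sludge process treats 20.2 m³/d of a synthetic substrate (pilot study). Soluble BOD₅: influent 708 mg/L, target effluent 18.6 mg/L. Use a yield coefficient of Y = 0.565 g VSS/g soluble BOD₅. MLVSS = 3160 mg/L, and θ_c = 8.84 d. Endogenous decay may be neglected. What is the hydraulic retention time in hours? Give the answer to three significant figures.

V·X = Y·Q·ΔS·θ_c gives V = 0.565 × 20.2 × (708 − 18.6) × 8.84 / 3160 = 22.01 m³.
τ = V/Q = 22.01/20.2 = 1.090 d, or 26.15 h.

τ ≈ 26.2 h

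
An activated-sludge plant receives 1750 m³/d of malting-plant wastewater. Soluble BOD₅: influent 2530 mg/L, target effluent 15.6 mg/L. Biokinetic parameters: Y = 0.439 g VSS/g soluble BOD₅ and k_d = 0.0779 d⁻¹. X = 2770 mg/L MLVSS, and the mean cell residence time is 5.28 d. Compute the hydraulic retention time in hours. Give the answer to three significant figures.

τ ≈ 35.8 h

Rearranging the biomass balance for a CMAS with decay, V = Y·Q·ΔS·θ_c / [X·(1+k_d θ_c)] = 0.439 × 1750 × (2530 − 15.6) × 5.28 / [2770 × (1 + 0.0779 × 5.28)] = 1.02×10^7 / 3909 = 2609 m³.
HRT = V/Q = 2609 m³ / 1750 m³·d⁻¹ = 1.491 d × 24 = 35.78 h.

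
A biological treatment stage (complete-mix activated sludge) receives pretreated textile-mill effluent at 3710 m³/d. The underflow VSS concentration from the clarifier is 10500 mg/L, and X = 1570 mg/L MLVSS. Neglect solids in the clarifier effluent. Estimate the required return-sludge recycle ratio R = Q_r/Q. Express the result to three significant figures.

Solids balance on the clarifier gives (1+R)X = R·X_r, so R = X/(X_r − X) = 1570 / (10500 − 1570) = 0.1758.

R ≈ 0.176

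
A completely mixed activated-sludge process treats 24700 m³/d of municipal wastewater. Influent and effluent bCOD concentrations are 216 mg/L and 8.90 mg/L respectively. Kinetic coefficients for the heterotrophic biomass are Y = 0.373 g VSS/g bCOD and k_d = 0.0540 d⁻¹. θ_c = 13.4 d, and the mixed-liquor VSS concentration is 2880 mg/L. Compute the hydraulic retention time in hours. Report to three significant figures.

Steady-state biomass mass balance: V·X·(1 + k_d·θ_c) = Y·Q·(S₀ − S)·θ_c, so V = 0.373 × 24700 × (216 − 8.90) × 13.4 / [2880 × (1 + 0.0540 × 13.4)] = 2.56×10^7 / 4964 = 5151 m³.
Hydraulic retention time τ = V/Q = 5151 / 24700 = 0.2085 d = 5.005 h.

τ ≈ 5.00 h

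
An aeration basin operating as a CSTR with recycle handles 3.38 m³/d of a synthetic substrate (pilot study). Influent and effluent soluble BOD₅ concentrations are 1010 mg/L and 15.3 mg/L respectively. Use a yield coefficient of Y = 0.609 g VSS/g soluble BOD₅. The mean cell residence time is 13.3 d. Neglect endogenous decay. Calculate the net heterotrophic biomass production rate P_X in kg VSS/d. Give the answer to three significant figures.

P_X ≈ 2.05 kg VSS/d

No decay correction is needed, so Y_obs = Y = 0.609.
Q·(S₀ − S) = 3.38 × (1010 − 15.3) × 10⁻³ = 3.362 kg/d removed.
Net biomass production P_X = Y_obs × Q·(S₀ − S) = 0.6090 × 3.362 = 2.048 kg VSS/d.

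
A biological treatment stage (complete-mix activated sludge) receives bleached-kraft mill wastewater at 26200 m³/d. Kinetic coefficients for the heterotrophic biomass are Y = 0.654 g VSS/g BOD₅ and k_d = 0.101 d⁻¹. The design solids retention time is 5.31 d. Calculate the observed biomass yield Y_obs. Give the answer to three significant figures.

Y_obs = Y / (1 + k_d θ_c) = 0.654 / (1 + 0.101 × 5.31) = 0.654 / 1.536 = 0.4257.

Y_obs ≈ 0.426 g VSS/g BOD₅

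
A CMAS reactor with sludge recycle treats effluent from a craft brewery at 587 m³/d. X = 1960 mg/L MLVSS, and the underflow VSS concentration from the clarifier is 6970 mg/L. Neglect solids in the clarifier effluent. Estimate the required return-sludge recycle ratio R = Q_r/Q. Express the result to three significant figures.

R ≈ 0.391

Solids balance on the clarifier gives (1+R)X = R·X_r, so R = X/(X_r − X) = 1960 / (6970 − 1960) = 0.3912.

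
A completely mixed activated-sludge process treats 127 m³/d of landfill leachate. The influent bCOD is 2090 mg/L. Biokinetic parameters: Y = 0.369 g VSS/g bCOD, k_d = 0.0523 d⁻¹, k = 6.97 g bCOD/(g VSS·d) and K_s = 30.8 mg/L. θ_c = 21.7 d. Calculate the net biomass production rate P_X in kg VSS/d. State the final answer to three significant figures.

P_X ≈ 45.9 kg VSS/d

For a completely mixed reactor with recycle the Lawrence–McCarty relation gives S = K_s·(1 + k_d·θ_c) / [θ_c·(Y·k − k_d) − 1] = 30.8 × (1 + 0.0523 × 21.7) / [21.7 × (0.369 × 6.97 − 0.0523) − 1] = 65.76 / 53.68 = 1.225 mg/L.
Observed yield with endogenous decay: Y_obs = Y / (1 + k_d·θ_c) = 0.369 / (1 + 0.0523 × 21.7) = 0.369 / 2.135 = 0.1728 g VSS/g bCOD.
Q·(S₀ − S) = 127 × (2090 − 1.23) × 10⁻³ = 265.3 kg/d removed.
Net biomass production P_X = Y_obs × Q·(S₀ − S) = 0.1728 × 265.3 = 45.85 kg VSS/d.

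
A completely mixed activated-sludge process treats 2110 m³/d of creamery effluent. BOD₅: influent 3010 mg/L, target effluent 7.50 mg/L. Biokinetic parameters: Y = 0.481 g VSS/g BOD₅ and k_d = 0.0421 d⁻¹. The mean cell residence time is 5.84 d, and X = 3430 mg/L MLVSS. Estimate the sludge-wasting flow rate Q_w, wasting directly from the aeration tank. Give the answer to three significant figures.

Q_w ≈ 713 m³/d

Rearranging the biomass balance for a CMAS with decay, V = Y·Q·ΔS·θ_c / [X·(1+k_d θ_c)] = 0.481 × 2110 × (3010 − 7.50) × 5.84 / [3430 × (1 + 0.0421 × 5.84)] = 1.78×10^7 / 4273 = 4164 m³.
With mixed-liquor wasting, θ_c = V/Q_w, so Q_w = V/θ_c = 4164/5.84 = 713.1 m³/d.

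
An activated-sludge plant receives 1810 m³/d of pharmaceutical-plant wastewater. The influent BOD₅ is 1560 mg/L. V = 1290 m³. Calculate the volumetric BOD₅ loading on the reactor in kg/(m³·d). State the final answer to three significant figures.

L_v = Q S₀ / V = 1810 × 1560 × 10⁻³ / 1290 = 2.189 kg/(m³·d).

L_v ≈ 2.19 kg BOD₅/(m³·d)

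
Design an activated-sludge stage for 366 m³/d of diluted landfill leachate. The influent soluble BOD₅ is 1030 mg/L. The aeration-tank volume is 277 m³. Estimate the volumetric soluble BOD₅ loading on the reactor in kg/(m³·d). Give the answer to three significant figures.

L_v ≈ 1.36 kg soluble BOD₅/(m³·d)

L_v = Q S₀ / V = 366 × 1030 × 10⁻³ / 277.0 = 1.361 kg/(m³·d).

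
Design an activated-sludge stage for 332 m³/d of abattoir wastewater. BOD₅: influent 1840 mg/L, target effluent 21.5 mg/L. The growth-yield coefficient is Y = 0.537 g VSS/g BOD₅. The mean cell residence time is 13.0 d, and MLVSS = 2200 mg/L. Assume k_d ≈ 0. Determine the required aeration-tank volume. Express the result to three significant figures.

With k_d = 0 the design equation reduces to V = Y Q (S₀−S) θ_c / X = 0.537 × 332 × (1840 − 21.5) × 13.0 / 2200 = 1916 m³.

V ≈ 1920 m³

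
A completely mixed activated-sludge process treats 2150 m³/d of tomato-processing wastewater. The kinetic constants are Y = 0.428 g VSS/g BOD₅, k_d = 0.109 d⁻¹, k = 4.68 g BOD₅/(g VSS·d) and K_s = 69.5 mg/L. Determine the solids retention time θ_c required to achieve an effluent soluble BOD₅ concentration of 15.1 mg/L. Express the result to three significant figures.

θ_c ≈ 4.02 d

At the target effluent, Y k S/(K_s+S) = 0.428×4.68×15.1/84.60 = 0.3575 d⁻¹.
1/θ_c = 0.3575 − 0.109 = 0.2485 d⁻¹, so θ_c = 4.024 d.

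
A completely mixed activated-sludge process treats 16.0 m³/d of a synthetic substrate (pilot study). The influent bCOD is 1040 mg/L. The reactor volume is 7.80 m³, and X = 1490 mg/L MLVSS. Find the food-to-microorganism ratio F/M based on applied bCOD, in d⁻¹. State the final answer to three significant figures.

F/M ≈ 1.43 d⁻¹

F/M = Q·S₀ / (V·X) = 16.0 × 1040 / (7.800 × 1490) = 1.432 g bCOD·(g VSS·d)⁻¹.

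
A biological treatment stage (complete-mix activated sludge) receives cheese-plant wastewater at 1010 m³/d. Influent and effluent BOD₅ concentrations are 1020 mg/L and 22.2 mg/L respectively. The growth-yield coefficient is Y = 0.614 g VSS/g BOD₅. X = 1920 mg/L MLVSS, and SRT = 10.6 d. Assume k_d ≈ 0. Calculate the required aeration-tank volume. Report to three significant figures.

V ≈ 3420 m³

Biomass mass balance (decay neglected): V·X = Y·Q·(S₀ − S)·θ_c, so V = 0.614 × 1010 × (1020 − 22.2) × 10.6 / 1920 = 3416 m³.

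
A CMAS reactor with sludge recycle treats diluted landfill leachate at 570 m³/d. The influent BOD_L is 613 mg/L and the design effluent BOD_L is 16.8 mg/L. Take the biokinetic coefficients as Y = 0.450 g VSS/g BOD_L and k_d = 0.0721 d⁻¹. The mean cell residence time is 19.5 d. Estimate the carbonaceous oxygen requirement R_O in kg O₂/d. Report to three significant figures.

Y_obs = Y / (1 + k_d θ_c) = 0.450 / (1 + 0.0721 × 19.5) = 0.450 / 2.406 = 0.1870.
Q·(S₀ − S) = 570 × (613 − 16.8) × 10⁻³ = 339.8 kg/d removed.
P_X = Y_obs·Q·(S₀ − S) = 0.1870 × 339.8 = 63.56 kg VSS/d.
R_O = Q·ΔS − 1.42 P_X = 339.8 − 90.26 = 249.6 kg O₂/d.

R_O ≈ 250 kg O₂/d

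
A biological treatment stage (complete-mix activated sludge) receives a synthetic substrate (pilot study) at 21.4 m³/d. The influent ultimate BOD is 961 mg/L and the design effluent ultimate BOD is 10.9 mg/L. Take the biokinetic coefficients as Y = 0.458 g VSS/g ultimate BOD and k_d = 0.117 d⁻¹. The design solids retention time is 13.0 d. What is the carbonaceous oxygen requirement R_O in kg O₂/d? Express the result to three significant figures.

R_O ≈ 15.1 kg O₂/d

Observed yield with endogenous decay: Y_obs = Y / (1 + k_d·θ_c) = 0.458 / (1 + 0.117 × 13.0) = 0.458 / 2.521 = 0.1817 g VSS/g ultimate BOD.
Substrate removed = Q·(S₀ − S) = 21.4 m³/d × (961 − 10.9) g/m³ = 2.03×10^4 g/d = 20.33 kg/d.
Net sludge production P_X = 0.1817 × 20.33 = 3.694 kg VSS/d.
R_O = Q·ΔS − 1.42 P_X = 20.33 − 5.245 = 15.09 kg O₂/d.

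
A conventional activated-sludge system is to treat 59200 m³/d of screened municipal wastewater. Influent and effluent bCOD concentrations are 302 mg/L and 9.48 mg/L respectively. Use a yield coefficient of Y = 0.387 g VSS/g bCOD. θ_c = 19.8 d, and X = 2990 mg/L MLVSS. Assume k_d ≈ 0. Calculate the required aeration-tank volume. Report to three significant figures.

V·X = Y·Q·ΔS·θ_c gives V = 0.387 × 59200 × (302 − 9.48) × 19.8 / 2990 = 44379 m³.

V ≈ 44400 m³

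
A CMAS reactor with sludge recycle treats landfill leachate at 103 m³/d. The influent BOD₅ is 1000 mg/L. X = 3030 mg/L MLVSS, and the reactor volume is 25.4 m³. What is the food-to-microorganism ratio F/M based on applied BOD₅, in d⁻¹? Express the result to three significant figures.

Food-to-microorganism ratio F/M = Q S₀ / (V X) = 103 × 1000 / (25.40 × 3030) = 1.338 d⁻¹.

F/M ≈ 1.34 d⁻¹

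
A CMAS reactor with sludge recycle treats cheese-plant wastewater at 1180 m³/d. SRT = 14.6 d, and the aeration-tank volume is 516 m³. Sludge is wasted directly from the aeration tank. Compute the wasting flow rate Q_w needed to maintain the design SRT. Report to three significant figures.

Q_w ≈ 35.3 m³/d

For wasting at MLVSS concentration, Q_w = V/θ_c = 516.0/14.6 = 35.34 m³/d.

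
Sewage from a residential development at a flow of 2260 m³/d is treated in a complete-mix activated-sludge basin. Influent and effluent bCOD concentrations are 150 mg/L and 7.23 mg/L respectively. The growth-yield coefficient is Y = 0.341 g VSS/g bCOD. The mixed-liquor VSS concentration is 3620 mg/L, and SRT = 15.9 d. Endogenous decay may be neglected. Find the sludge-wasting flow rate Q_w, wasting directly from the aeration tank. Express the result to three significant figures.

Q_w ≈ 30.4 m³/d

With k_d = 0 the design equation reduces to V = Y Q (S₀−S) θ_c / X = 0.341 × 2260 × (150 − 7.23) × 15.9 / 3620 = 483.3 m³.
For wasting at MLVSS concentration, Q_w = V/θ_c = 483.3/15.9 = 30.39 m³/d.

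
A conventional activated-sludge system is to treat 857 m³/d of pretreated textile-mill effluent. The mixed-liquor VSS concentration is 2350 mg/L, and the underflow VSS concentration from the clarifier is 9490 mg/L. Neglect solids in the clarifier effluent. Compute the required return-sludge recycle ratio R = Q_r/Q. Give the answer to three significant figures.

R = Q_r/Q = X/(X_r − X) = 2350 / (9490 − 2350) = 0.3291.

R ≈ 0.329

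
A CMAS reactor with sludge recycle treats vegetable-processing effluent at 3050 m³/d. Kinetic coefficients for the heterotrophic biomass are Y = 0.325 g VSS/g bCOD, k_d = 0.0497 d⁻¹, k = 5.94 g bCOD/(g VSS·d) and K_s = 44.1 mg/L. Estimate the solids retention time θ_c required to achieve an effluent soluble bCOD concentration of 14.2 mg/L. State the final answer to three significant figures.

At the target effluent, Y k S/(K_s+S) = 0.325×5.94×14.2/58.30 = 0.4702 d⁻¹.
θ_c = 1/(μ − k_d) = 1/(0.4702 − 0.0497) = 1/0.4205 = 2.378 d.

θ_c ≈ 2.38 d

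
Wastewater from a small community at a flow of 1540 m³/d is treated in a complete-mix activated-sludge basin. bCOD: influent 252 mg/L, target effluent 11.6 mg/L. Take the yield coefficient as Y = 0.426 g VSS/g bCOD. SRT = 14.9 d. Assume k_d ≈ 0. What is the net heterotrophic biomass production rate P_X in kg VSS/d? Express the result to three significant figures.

Since k_d ≈ 0, Y_obs = Y = 0.426 g VSS/g bCOD.
Mass of bCOD removed per day: Q(S₀ − S) = 1540 × 240.4 g/m³ = 370.2 kg/d.
Biomass produced: P_X = Y_obs·Q·ΔS = 0.4260 × 370.2 ≈ 157.7 kg VSS/d.

P_X ≈ 158 kg VSS/d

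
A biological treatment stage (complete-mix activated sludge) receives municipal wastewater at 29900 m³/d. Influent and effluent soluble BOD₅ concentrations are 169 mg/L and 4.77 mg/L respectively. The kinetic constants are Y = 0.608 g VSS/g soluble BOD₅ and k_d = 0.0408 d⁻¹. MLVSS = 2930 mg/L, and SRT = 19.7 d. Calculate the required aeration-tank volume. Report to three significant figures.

From the SRT design equation V = Y Q (S₀−S) θ_c / [X (1 + k_d θ_c)] = 0.608 × 29900 × (169 − 4.77) × 19.7 / [2930 × (1 + 0.0408 × 19.7)] = 5.88×10^7 / 5285 = 11129 m³.

V ≈ 11100 m³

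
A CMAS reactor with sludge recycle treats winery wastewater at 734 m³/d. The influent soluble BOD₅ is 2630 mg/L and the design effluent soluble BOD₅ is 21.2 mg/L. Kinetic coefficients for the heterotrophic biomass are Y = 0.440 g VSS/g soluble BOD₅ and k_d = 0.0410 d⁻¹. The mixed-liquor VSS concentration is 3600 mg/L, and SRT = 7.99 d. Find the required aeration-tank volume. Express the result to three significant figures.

Rearranging the biomass balance for a CMAS with decay, V = Y·Q·ΔS·θ_c / [X·(1+k_d θ_c)] = 0.440 × 734 × (2630 − 21.2) × 7.99 / [3600 × (1 + 0.0410 × 7.99)] = 6.73×10^6 / 4779 = 1409 m³.

V ≈ 1410 m³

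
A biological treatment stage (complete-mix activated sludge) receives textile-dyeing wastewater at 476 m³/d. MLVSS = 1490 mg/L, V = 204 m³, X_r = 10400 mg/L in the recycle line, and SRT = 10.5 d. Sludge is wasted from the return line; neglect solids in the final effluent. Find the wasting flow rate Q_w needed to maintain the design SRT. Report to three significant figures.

θ_c = V·X/(Q_w·X_r) when wasting from the recycle, so Q_w = V·X/(θ_c·X_r) = 204.0 × 1490 / (10.5 × 10400) = 2.784 m³/d.

Q_w ≈ 2.78 m³/d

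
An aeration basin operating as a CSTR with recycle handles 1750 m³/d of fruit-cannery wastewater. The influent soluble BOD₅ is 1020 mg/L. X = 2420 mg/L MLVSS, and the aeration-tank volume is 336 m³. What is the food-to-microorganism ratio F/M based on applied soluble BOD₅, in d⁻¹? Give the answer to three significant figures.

F/M = applied load / biomass = Q·S₀/(V·X) = 1750 × 1020 / (336.0 × 2420) = 2.195 d⁻¹.

F/M ≈ 2.20 d⁻¹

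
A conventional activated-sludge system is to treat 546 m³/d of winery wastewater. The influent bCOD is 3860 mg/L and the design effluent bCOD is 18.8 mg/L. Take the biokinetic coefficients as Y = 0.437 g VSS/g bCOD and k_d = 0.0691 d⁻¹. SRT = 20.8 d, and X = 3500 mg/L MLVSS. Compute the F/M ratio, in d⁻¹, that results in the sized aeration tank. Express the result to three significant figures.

From the SRT design equation V = Y Q (S₀−S) θ_c / [X (1 + k_d θ_c)] = 0.437 × 546 × (3860 − 18.8) × 20.8 / [3500 × (1 + 0.0691 × 20.8)] = 1.91×10^7 / 8530 = 2235 m³.
Food-to-microorganism ratio F/M = Q S₀ / (V X) = 546 × 3860 / (2235 × 3500) = 0.2695 d⁻¹.

F/M ≈ 0.269 d⁻¹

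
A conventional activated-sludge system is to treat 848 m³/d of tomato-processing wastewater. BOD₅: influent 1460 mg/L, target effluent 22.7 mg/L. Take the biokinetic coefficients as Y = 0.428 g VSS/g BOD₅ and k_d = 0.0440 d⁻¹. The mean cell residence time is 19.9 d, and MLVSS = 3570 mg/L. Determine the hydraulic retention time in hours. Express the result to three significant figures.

τ ≈ 43.9 h

Rearranging the biomass balance for a CMAS with decay, V = Y·Q·ΔS·θ_c / [X·(1+k_d θ_c)] = 0.428 × 848 × (1460 − 22.7) × 19.9 / [3570 × (1 + 0.0440 × 19.9)] = 1.04×10^7 / 6696 = 1550 m³.
Hydraulic retention time τ = V/Q = 1550 / 848 = 1.828 d = 43.88 h.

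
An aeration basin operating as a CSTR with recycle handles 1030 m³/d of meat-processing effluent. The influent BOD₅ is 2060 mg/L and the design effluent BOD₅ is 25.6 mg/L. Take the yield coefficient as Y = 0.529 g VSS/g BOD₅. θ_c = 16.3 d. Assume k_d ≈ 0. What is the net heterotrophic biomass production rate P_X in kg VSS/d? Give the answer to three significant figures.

P_X ≈ 1110 kg VSS/d

Since k_d ≈ 0, Y_obs = Y = 0.529 g VSS/g BOD₅.
Substrate removed = Q·(S₀ − S) = 1030 m³/d × (2060 − 25.6) g/m³ = 2.1×10^6 g/d = 2095 kg/d.
Biomass produced: P_X = Y_obs·Q·ΔS = 0.5290 × 2095 ≈ 1108 kg VSS/d.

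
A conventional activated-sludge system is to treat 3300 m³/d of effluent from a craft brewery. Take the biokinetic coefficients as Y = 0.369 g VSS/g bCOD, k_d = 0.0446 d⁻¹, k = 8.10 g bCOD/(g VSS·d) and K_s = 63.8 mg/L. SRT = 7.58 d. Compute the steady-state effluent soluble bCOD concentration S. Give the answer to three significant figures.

From the Monod/SRT balance for a CMAS, S = K_s·(1+k_d θ_c)/[θ_c·(Y k − k_d) − 1] = 63.8 × (1 + 0.0446 × 7.58) / [7.58 × (0.369 × 8.10 − 0.0446) − 1] = 85.37 / 21.32 = 4.005 mg/L.

S ≈ 4.00 mg/L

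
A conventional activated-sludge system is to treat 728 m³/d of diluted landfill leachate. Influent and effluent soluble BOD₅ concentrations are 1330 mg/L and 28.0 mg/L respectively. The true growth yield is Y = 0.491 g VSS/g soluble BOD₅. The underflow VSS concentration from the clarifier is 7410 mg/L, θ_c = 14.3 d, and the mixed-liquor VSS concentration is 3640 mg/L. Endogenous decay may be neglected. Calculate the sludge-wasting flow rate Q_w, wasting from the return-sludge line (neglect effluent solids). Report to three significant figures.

Q_w ≈ 62.8 m³/d

Biomass mass balance (decay neglected): V·X = Y·Q·(S₀ − S)·θ_c, so V = 0.491 × 728 × (1330 − 28.0) × 14.3 / 3640 = 1828 m³.
Wasting from the return line (neglecting effluent solids): Q_w = V·X / (θ_c·X_r) = 1828 × 3640 / (14.3 × 7410) = 62.81 m³/d.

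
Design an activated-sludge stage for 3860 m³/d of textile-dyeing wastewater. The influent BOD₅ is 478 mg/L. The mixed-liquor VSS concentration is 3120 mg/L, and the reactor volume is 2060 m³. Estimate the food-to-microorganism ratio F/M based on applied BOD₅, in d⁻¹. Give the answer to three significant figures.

F/M = applied load / biomass = Q·S₀/(V·X) = 3860 × 478 / (2060 × 3120) = 0.2871 d⁻¹.

F/M ≈ 0.287 d⁻¹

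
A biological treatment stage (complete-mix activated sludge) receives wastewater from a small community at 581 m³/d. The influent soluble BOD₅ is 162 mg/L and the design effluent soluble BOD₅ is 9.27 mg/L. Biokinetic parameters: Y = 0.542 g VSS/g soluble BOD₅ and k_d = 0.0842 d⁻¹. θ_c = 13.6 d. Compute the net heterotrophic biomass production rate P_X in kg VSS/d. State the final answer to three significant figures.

P_X ≈ 22.4 kg VSS/d

Correct the yield for decay: Y_obs = Y/(1 + k_d θ_c) = 0.542 / (1 + 0.0842 × 13.6) = 0.542 / 2.145 = 0.2527.
ΔS = 162 − 9.27 = 152.7 mg/L, so the substrate removal rate is 581 × 152.7/1000 = 88.74 kg soluble BOD₅/d.
P_X = Y_obs · Q(S₀ − S) = 0.2527 × 88.74 = 22.42 kg VSS/d.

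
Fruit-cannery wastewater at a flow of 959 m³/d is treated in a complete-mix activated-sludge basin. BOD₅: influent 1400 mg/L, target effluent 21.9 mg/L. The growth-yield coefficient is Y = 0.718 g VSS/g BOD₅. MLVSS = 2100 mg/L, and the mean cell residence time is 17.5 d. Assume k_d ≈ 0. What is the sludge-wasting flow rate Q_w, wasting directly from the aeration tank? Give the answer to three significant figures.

Q_w ≈ 452 m³/d

Biomass mass balance (decay neglected): V·X = Y·Q·(S₀ − S)·θ_c, so V = 0.718 × 959 × (1400 − 21.9) × 17.5 / 2100 = 7908 m³.
With mixed-liquor wasting, θ_c = V/Q_w, so Q_w = V/θ_c = 7908/17.5 = 451.9 m³/d.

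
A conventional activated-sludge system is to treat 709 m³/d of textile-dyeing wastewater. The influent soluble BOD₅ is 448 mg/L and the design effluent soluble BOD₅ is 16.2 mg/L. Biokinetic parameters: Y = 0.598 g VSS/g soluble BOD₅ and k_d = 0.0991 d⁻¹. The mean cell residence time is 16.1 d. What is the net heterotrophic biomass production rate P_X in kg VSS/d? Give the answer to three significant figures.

Correct the yield for decay: Y_obs = Y/(1 + k_d θ_c) = 0.598 / (1 + 0.0991 × 16.1) = 0.598 / 2.596 = 0.2304.
Mass of soluble BOD₅ removed per day: Q(S₀ − S) = 709 × 431.8 g/m³ = 306.1 kg/d.
Net biomass production P_X = Y_obs × Q·(S₀ − S) = 0.2304 × 306.1 = 70.54 kg VSS/d.

P_X ≈ 70.5 kg VSS/d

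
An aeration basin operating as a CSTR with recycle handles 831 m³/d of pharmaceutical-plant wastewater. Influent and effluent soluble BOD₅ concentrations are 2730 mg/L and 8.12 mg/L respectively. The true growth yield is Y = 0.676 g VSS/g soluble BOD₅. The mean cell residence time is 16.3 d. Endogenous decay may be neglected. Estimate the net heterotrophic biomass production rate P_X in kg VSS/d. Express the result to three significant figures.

P_X ≈ 1530 kg VSS/d

With endogenous decay neglected, the observed yield equals the true yield: Y_obs = Y = 0.676 g VSS/g soluble BOD₅.
Substrate removed = Q·(S₀ − S) = 831 m³/d × (2730 − 8.12) g/m³ = 2.26×10^6 g/d = 2262 kg/d.
So the net sludge growth is P_X = 0.6760 × 2262 = 1529 kg VSS/d.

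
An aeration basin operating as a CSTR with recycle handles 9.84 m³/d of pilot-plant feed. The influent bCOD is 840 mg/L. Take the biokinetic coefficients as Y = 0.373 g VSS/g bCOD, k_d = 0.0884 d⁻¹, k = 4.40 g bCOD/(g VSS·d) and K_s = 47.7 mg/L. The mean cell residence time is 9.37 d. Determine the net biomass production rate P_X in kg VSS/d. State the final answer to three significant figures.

Effluent substrate depends only on kinetics and SRT: S = K_s(1 + k_d θ_c) / [θ_c(Yk − k_d) − 1] = 47.7 × (1 + 0.0884 × 9.37) / [9.37 × (0.373 × 4.40 − 0.0884) − 1] = 87.21 / 13.55 = 6.436 mg/L.
Correct the yield for decay: Y_obs = Y/(1 + k_d θ_c) = 0.373 / (1 + 0.0884 × 9.37) = 0.373 / 1.828 = 0.2040.
Mass of bCOD removed per day: Q(S₀ − S) = 9.84 × 833.6 g/m³ = 8.202 kg/d.
Net biomass production P_X = Y_obs × Q·(S₀ − S) = 0.2040 × 8.202 = 1.673 kg VSS/d.

P_X ≈ 1.67 kg VSS/d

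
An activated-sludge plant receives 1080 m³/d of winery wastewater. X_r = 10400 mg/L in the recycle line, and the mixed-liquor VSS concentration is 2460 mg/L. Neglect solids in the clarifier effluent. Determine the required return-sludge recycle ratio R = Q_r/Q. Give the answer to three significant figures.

R ≈ 0.310

R = Q_r/Q = X/(X_r − X) = 2460 / (10400 − 2460) = 0.3098.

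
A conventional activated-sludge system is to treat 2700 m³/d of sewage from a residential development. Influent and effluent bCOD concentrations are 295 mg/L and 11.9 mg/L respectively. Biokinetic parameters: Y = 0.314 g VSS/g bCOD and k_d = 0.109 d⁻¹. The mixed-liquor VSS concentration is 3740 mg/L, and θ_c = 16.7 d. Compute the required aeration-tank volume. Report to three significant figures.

From the SRT design equation V = Y Q (S₀−S) θ_c / [X (1 + k_d θ_c)] = 0.314 × 2700 × (295 − 11.9) × 16.7 / [3740 × (1 + 0.109 × 16.7)] = 4.01×10^6 / 10548 = 380.0 m³.

V ≈ 380 m³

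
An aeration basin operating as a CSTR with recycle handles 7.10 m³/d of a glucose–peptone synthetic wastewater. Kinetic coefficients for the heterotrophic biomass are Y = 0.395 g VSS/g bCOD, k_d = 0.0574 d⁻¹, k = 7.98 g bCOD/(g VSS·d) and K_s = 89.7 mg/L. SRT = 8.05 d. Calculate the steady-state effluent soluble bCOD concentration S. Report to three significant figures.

For a completely mixed reactor with recycle the Lawrence–McCarty relation gives S = K_s·(1 + k_d·θ_c) / [θ_c·(Y·k − k_d) − 1] = 89.7 × (1 + 0.0574 × 8.05) / [8.05 × (0.395 × 7.98 − 0.0574) − 1] = 131.1 / 23.91 = 5.485 mg/L.

S ≈ 5.48 mg/L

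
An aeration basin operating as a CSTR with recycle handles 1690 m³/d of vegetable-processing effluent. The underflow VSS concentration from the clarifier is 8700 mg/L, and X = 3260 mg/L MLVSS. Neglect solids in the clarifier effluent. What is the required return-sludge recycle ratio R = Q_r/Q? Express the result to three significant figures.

R = Q_r/Q = X/(X_r − X) = 3260 / (8700 − 3260) = 0.5993.

R ≈ 0.599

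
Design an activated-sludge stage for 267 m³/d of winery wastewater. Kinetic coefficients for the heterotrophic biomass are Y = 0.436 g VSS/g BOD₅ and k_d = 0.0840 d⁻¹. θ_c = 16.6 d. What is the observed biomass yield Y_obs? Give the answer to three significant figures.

Y_obs = Y / (1 + k_d θ_c) = 0.436 / (1 + 0.0840 × 16.6) = 0.436 / 2.394 = 0.1821.

Y_obs ≈ 0.182 g VSS/g BOD₅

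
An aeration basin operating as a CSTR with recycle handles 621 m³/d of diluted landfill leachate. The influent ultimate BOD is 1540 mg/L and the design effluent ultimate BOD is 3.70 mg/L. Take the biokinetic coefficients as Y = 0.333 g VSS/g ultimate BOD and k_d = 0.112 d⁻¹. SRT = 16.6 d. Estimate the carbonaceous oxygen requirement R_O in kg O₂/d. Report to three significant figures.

Y_obs = Y / (1 + k_d θ_c) = 0.333 / (1 + 0.112 × 16.6) = 0.333 / 2.859 = 0.1165.
Mass of ultimate BOD removed per day: Q(S₀ − S) = 621 × 1536 g/m³ = 954.0 kg/d.
Biomass synthesised: P_X = Y_obs × 954.0 = 111.1 kg VSS/d.
Carbonaceous O₂ demand = substrate oxidised − cell-mass equivalent = 954.0 − 1.42 × 111.1 = 796.3 kg O₂/d.

R_O ≈ 796 kg O₂/d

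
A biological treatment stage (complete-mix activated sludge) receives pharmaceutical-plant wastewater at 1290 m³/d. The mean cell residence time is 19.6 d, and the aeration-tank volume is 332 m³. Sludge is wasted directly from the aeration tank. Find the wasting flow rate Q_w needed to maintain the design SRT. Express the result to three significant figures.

Q_w ≈ 16.9 m³/d

Wasting from the aeration tank: Q_w = V / θ_c = 332.0 / 19.6 = 16.94 m³/d.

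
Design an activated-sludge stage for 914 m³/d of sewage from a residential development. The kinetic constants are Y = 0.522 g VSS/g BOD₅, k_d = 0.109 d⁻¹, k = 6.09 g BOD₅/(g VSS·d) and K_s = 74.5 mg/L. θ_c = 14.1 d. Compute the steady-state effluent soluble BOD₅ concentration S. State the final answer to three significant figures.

S ≈ 4.47 mg/L

Effluent substrate depends only on kinetics and SRT: S = K_s(1 + k_d θ_c) / [θ_c(Yk − k_d) − 1] = 74.5 × (1 + 0.109 × 14.1) / [14.1 × (0.522 × 6.09 − 0.109) − 1] = 189.0 / 42.29 = 4.469 mg/L.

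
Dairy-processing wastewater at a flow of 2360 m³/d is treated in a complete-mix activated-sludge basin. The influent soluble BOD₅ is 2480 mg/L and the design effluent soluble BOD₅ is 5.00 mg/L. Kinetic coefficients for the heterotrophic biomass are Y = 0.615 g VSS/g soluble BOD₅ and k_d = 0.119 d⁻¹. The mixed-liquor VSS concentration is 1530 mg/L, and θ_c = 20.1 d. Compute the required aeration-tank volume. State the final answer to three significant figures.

V ≈ 13900 m³

Steady-state biomass mass balance: V·X·(1 + k_d·θ_c) = Y·Q·(S₀ − S)·θ_c, so V = 0.615 × 2360 × (2480 − 5.00) × 20.1 / [1530 × (1 + 0.119 × 20.1)] = 7.22×10^7 / 5190 = 13913 m³.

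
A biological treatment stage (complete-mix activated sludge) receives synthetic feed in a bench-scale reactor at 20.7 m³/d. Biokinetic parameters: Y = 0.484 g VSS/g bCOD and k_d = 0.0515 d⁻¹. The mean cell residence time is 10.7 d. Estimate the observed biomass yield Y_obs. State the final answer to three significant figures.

The observed yield is Y_obs = Y/(1 + k_d·θ_c) = 0.484 / (1 + 0.0515 × 10.7) = 0.484 / 1.551 = 0.3120 g VSS per g bCOD removed.

Y_obs ≈ 0.312 g VSS/g bCOD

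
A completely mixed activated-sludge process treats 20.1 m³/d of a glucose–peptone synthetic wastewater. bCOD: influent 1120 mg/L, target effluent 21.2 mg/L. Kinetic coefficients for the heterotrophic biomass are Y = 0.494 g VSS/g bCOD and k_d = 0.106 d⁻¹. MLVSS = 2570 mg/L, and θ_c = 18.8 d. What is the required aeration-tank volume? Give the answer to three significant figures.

V ≈ 26.7 m³

From the SRT design equation V = Y Q (S₀−S) θ_c / [X (1 + k_d θ_c)] = 0.494 × 20.1 × (1120 − 21.2) × 18.8 / [2570 × (1 + 0.106 × 18.8)] = 2.05×10^5 / 7691 = 26.67 m³.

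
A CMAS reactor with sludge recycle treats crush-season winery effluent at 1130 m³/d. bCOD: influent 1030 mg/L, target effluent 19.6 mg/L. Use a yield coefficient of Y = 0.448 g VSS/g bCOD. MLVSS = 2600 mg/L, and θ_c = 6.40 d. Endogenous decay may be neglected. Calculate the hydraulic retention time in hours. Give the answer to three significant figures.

Biomass mass balance (decay neglected): V·X = Y·Q·(S₀ − S)·θ_c, so V = 0.448 × 1130 × (1030 − 19.6) × 6.40 / 2600 = 1259 m³.
HRT = V/Q = 1259 m³ / 1130 m³·d⁻¹ = 1.114 d × 24 = 26.74 h.

τ ≈ 26.7 h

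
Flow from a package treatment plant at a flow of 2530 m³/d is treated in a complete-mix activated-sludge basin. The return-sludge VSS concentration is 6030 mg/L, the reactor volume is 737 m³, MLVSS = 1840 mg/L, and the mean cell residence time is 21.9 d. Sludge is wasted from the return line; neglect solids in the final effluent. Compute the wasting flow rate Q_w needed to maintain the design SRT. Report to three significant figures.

Wasting from the return line (neglecting effluent solids): Q_w = V·X / (θ_c·X_r) = 737.0 × 1840 / (21.9 × 6030) = 10.27 m³/d.

Q_w ≈ 10.3 m³/d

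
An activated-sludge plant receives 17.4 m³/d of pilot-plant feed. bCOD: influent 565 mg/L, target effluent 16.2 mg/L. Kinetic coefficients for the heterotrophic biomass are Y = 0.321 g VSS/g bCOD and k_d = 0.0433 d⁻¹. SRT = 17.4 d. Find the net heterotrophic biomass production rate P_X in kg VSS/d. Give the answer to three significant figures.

P_X ≈ 1.75 kg VSS/d

Correct the yield for decay: Y_obs = Y/(1 + k_d θ_c) = 0.321 / (1 + 0.0433 × 17.4) = 0.321 / 1.753 = 0.1831.
ΔS = 565 − 16.2 = 548.8 mg/L, so the substrate removal rate is 17.4 × 548.8/1000 = 9.549 kg bCOD/d.
Net biomass production P_X = Y_obs × Q·(S₀ − S) = 0.1831 × 9.549 = 1.748 kg VSS/d.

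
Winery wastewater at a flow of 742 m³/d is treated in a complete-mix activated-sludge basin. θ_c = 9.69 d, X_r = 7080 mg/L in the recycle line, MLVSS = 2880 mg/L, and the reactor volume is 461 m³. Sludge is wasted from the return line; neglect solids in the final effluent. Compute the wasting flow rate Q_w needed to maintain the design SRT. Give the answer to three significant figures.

θ_c = V·X/(Q_w·X_r) when wasting from the recycle, so Q_w = V·X/(θ_c·X_r) = 461.0 × 2880 / (9.69 × 7080) = 19.35 m³/d.

Q_w ≈ 19.4 m³/d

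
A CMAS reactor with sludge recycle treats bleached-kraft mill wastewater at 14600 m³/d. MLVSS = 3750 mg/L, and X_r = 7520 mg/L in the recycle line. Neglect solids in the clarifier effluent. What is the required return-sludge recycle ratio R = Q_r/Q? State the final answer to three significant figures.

R ≈ 0.995

Mass balance around the secondary clarifier (neglecting effluent solids): R = X / (X_r − X) = 3750 / (7520 − 3750) = 0.9947.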